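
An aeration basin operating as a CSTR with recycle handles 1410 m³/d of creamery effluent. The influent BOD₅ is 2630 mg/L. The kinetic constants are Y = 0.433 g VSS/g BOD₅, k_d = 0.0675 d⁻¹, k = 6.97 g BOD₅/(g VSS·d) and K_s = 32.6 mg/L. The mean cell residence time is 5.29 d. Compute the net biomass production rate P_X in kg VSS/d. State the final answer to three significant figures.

From the Monod/SRT balance for a CMAS, S = K_s·(1+k_d θ_c)/[θ_c·(Y k − k_d) − 1] = 32.6 × (1 + 0.0675 × 5.29) / [5.29 × (0.433 × 6.97 − 0.0675) − 1] = 44.24 / 14.61 = 3.028 mg/L.
Correct the yield for decay: Y_obs = Y/(1 + k_d θ_c) = 0.433 / (1 + 0.0675 × 5.29) = 0.433 / 1.357 = 0.3191.
Q·(S₀ − S) = 1410 × (2630 − 3.03) × 10⁻³ = 3704 kg/d removed.
Net biomass production P_X = Y_obs × Q·(S₀ − S) = 0.3191 × 3704 = 1182 kg VSS/d.

P_X ≈ 1180 kg VSS/d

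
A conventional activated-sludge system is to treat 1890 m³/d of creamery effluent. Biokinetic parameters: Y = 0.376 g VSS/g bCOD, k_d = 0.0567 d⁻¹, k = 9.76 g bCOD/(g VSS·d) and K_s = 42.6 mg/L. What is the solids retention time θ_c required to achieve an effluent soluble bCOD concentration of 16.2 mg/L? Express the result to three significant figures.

θ_c ≈ 1.05 d

At the target effluent, Y k S/(K_s+S) = 0.376×9.76×16.2/58.80 = 1.011 d⁻¹.
1/θ_c = 1.011 − 0.0567 = 0.9544 d⁻¹, so θ_c = 1.048 d.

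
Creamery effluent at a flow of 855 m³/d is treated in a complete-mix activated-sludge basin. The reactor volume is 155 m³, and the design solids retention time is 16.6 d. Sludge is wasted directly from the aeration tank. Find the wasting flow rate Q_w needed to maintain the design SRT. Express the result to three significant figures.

For wasting at MLVSS concentration, Q_w = V/θ_c = 155.0/16.6 = 9.337 m³/d.

Q_w ≈ 9.34 m³/d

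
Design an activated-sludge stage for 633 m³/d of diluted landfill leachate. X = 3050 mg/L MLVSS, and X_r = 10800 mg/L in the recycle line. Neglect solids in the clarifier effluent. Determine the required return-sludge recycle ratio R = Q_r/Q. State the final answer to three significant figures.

R ≈ 0.394

Solids balance on the clarifier gives (1+R)X = R·X_r, so R = X/(X_r − X) = 3050 / (10800 − 3050) = 0.3935.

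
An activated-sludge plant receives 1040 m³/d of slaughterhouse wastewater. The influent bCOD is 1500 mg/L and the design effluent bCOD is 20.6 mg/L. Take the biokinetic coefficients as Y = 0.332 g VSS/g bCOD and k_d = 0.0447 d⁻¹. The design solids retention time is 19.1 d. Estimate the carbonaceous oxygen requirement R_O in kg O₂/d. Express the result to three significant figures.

R_O ≈ 1150 kg O₂/d

Y_obs = Y / (1 + k_d θ_c) = 0.332 / (1 + 0.0447 × 19.1) = 0.332 / 1.854 = 0.1791.
Q·(S₀ − S) = 1040 × (1500 − 20.6) × 10⁻³ = 1539 kg/d removed.
P_X = Y_obs·Q·(S₀ − S) = 0.1791 × 1539 = 275.6 kg VSS/d.
Carbonaceous O₂ demand = substrate oxidised − cell-mass equivalent = 1539 − 1.42 × 275.6 = 1147 kg O₂/d.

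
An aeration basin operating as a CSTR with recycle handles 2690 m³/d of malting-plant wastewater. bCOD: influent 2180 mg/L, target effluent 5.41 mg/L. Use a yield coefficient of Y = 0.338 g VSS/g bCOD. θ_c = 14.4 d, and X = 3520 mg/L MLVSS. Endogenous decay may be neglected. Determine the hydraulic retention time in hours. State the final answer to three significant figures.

τ ≈ 72.2 h

V·X = Y·Q·ΔS·θ_c gives V = 0.338 × 2690 × (2180 − 5.41) × 14.4 / 3520 = 8088 m³.
Hydraulic retention time τ = V/Q = 8088 / 2690 = 3.007 d = 72.16 h.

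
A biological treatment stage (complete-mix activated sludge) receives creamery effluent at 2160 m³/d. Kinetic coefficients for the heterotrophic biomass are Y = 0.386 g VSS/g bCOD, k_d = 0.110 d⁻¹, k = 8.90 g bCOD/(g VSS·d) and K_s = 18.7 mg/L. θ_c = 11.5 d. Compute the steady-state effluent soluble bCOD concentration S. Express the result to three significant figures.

S ≈ 1.14 mg/L

For a completely mixed reactor with recycle the Lawrence–McCarty relation gives S = K_s·(1 + k_d·θ_c) / [θ_c·(Y·k − k_d) − 1] = 18.7 × (1 + 0.110 × 11.5) / [11.5 × (0.386 × 8.90 − 0.110) − 1] = 42.36 / 37.24 = 1.137 mg/L.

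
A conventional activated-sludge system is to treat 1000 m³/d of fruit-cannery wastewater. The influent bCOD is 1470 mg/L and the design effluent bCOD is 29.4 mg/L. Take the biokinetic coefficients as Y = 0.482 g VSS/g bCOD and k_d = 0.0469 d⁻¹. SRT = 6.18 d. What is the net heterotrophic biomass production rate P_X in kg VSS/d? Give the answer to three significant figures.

Correct the yield for decay: Y_obs = Y/(1 + k_d θ_c) = 0.482 / (1 + 0.0469 × 6.18) = 0.482 / 1.290 = 0.3737.
Mass of bCOD removed per day: Q(S₀ − S) = 1000 × 1441 g/m³ = 1441 kg/d.
Net biomass production P_X = Y_obs × Q·(S₀ − S) = 0.3737 × 1441 = 538.3 kg VSS/d.

P_X ≈ 538 kg VSS/d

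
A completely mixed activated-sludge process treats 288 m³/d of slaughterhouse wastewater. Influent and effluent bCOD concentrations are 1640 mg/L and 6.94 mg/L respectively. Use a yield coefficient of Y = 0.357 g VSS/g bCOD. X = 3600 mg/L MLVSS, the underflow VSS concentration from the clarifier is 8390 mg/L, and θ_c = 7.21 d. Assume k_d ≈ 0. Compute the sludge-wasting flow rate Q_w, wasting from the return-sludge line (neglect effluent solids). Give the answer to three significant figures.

Biomass mass balance (decay neglected): V·X = Y·Q·(S₀ − S)·θ_c, so V = 0.357 × 288 × (1640 − 6.94) × 7.21 / 3600 = 336.3 m³.
Wasting from the return line (neglecting effluent solids): Q_w = V·X / (θ_c·X_r) = 336.3 × 3600 / (7.21 × 8390) = 20.01 m³/d.

Q_w ≈ 20.0 m³/d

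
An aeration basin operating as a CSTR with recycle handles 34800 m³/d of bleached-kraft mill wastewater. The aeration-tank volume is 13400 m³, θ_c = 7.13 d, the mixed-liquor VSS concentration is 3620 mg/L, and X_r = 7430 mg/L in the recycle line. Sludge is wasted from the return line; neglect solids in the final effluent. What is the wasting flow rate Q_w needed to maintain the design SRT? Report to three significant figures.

θ_c = V·X/(Q_w·X_r) when wasting from the recycle, so Q_w = V·X/(θ_c·X_r) = 13400 × 3620 / (7.13 × 7430) = 915.7 m³/d.

Q_w ≈ 916 m³/d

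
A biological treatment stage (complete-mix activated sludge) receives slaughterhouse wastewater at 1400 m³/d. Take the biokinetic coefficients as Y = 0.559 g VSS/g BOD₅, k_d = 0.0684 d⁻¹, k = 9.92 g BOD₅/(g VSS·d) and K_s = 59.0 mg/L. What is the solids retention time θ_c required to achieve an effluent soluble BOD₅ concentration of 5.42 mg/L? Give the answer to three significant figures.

At the target effluent, Y k S/(K_s+S) = 0.559×9.92×5.42/64.42 = 0.4666 d⁻¹.
θ_c = 1/(μ − k_d) = 1/(0.4666 − 0.0684) = 1/0.3982 = 2.512 d.

θ_c ≈ 2.51 d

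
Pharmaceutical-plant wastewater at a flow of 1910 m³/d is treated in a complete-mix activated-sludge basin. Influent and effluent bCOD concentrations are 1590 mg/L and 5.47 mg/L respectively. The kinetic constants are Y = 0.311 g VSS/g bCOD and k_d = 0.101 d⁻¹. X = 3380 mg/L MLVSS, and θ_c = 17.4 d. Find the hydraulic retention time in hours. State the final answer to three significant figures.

Steady-state biomass mass balance: V·X·(1 + k_d·θ_c) = Y·Q·(S₀ − S)·θ_c, so V = 0.311 × 1910 × (1590 − 5.47) × 17.4 / [3380 × (1 + 0.101 × 17.4)] = 1.64×10^7 / 9320 = 1757 m³.
τ = V/Q = 1757/1910 = 0.9200 d, or 22.08 h.

τ ≈ 22.1 h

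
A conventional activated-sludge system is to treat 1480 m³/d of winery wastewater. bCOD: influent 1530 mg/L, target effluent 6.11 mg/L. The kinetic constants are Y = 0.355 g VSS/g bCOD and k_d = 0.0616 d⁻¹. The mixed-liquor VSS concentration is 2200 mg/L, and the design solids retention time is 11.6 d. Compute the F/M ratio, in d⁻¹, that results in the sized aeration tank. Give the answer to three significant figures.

F/M ≈ 0.418 d⁻¹

Steady-state biomass mass balance: V·X·(1 + k_d·θ_c) = Y·Q·(S₀ − S)·θ_c, so V = 0.355 × 1480 × (1530 − 6.11) × 11.6 / [2200 × (1 + 0.0616 × 11.6)] = 9.29×10^6 / 3772 = 2462 m³.
F/M = Q·S₀ / (V·X) = 1480 × 1530 / (2462 × 2200) = 0.4180 g bCOD·(g VSS·d)⁻¹.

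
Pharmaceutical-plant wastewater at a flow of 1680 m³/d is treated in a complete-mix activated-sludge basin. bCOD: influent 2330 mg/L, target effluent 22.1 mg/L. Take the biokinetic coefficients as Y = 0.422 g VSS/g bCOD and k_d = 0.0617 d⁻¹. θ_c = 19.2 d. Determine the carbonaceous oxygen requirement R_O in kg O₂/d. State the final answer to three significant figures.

Observed yield with endogenous decay: Y_obs = Y / (1 + k_d·θ_c) = 0.422 / (1 + 0.0617 × 19.2) = 0.422 / 2.185 = 0.1932 g VSS/g bCOD.
Q·(S₀ − S) = 1680 × (2330 − 22.1) × 10⁻³ = 3877 kg/d removed.
P_X = Y_obs·Q·(S₀ − S) = 0.1932 × 3877 = 749.0 kg VSS/d.
Carbonaceous O₂ demand = substrate oxidised − cell-mass equivalent = 3877 − 1.42 × 749.0 = 2814 kg O₂/d.

R_O ≈ 2810 kg O₂/d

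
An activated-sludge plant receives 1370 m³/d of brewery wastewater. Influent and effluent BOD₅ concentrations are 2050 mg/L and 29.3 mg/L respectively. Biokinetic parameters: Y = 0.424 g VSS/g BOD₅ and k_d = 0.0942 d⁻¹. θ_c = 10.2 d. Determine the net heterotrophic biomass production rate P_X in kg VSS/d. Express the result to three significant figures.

Correct the yield for decay: Y_obs = Y/(1 + k_d θ_c) = 0.424 / (1 + 0.0942 × 10.2) = 0.424 / 1.961 = 0.2162.
Q·(S₀ − S) = 1370 × (2050 − 29.3) × 10⁻³ = 2768 kg/d removed.
Biomass produced: P_X = Y_obs·Q·ΔS = 0.2162 × 2768 ≈ 598.6 kg VSS/d.

P_X ≈ 599 kg VSS/d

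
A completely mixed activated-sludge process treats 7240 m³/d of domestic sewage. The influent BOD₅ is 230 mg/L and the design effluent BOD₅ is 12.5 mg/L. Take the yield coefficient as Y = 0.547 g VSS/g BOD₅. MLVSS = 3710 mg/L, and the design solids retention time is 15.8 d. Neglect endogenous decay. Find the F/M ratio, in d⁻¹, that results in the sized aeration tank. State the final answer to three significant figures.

V·X = Y·Q·ΔS·θ_c gives V = 0.547 × 7240 × (230 − 12.5) × 15.8 / 3710 = 3668 m³.
Food-to-microorganism ratio F/M = Q S₀ / (V X) = 7240 × 230 / (3668 × 3710) = 0.1224 d⁻¹.

F/M ≈ 0.122 d⁻¹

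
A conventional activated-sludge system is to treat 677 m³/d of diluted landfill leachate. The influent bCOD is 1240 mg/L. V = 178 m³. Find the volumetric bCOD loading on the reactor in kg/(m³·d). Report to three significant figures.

L_v ≈ 4.72 kg bCOD/(m³·d)

Volumetric loading L_v = Q·S₀ / V = 677 × 1240 g/m³ / 178.0 m³ = 4716 g/(m³·d) = 4.716 kg bCOD/(m³·d).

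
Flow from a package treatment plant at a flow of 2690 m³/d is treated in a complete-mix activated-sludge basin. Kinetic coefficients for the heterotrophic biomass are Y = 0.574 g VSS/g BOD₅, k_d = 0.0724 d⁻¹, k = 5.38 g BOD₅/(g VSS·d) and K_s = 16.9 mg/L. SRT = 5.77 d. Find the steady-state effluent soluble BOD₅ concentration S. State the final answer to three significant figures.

S ≈ 1.46 mg/L

For a completely mixed reactor with recycle the Lawrence–McCarty relation gives S = K_s·(1 + k_d·θ_c) / [θ_c·(Y·k − k_d) − 1] = 16.9 × (1 + 0.0724 × 5.77) / [5.77 × (0.574 × 5.38 − 0.0724) − 1] = 23.96 / 16.40 = 1.461 mg/L.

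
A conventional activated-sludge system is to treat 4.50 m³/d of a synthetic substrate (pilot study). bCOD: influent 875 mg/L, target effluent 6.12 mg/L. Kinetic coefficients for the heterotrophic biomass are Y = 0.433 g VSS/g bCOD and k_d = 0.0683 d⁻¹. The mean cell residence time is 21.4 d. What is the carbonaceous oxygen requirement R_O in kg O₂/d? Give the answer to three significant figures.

R_O ≈ 2.93 kg O₂/d

Observed yield with endogenous decay: Y_obs = Y / (1 + k_d·θ_c) = 0.433 / (1 + 0.0683 × 21.4) = 0.433 / 2.462 = 0.1759 g VSS/g bCOD.
Mass of bCOD removed per day: Q(S₀ − S) = 4.50 × 868.9 g/m³ = 3.910 kg/d.
P_X = Y_obs·Q·(S₀ − S) = 0.1759 × 3.910 = 0.6878 kg VSS/d.
R_O = Q·ΔS − 1.42 P_X = 3.910 − 0.9766 = 2.933 kg O₂/d.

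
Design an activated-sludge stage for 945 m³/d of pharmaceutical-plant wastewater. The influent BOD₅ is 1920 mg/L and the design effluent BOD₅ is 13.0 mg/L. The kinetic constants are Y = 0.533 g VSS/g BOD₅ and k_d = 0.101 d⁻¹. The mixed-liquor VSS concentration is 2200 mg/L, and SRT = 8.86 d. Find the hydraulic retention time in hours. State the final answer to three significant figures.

τ ≈ 51.8 h

Rearranging the biomass balance for a CMAS with decay, V = Y·Q·ΔS·θ_c / [X·(1+k_d θ_c)] = 0.533 × 945 × (1920 − 13.0) × 8.86 / [2200 × (1 + 0.101 × 8.86)] = 8.51×10^6 / 4169 = 2041 m³.
τ = V/Q = 2041/945 = 2.160 d, or 51.85 h.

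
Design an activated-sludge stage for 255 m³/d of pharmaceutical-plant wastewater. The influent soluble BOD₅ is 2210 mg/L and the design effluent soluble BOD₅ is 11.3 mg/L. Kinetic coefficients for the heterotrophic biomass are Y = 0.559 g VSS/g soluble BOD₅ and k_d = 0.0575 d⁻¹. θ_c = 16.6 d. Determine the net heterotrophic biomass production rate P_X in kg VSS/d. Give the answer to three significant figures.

P_X ≈ 160 kg VSS/d

Correct the yield for decay: Y_obs = Y/(1 + k_d θ_c) = 0.559 / (1 + 0.0575 × 16.6) = 0.559 / 1.955 = 0.2860.
ΔS = 2210 − 11.3 = 2199 mg/L, so the substrate removal rate is 255 × 2199/1000 = 560.7 kg soluble BOD₅/d.
P_X = Y_obs · Q(S₀ − S) = 0.2860 × 560.7 = 160.4 kg VSS/d.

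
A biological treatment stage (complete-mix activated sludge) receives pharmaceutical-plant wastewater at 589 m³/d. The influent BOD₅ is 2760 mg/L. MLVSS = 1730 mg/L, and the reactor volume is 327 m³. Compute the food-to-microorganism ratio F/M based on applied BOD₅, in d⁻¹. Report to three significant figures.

F/M = Q·S₀ / (V·X) = 589 × 2760 / (327.0 × 1730) = 2.874 g BOD₅·(g VSS·d)⁻¹.

F/M ≈ 2.87 d⁻¹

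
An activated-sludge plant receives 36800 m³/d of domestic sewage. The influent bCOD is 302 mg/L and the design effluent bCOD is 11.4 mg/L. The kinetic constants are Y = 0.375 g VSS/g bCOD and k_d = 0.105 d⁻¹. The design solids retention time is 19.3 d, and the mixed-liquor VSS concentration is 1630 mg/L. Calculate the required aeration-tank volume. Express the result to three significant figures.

From the SRT design equation V = Y Q (S₀−S) θ_c / [X (1 + k_d θ_c)] = 0.375 × 36800 × (302 − 11.4) × 19.3 / [1630 × (1 + 0.105 × 19.3)] = 7.74×10^7 / 4933 = 15689 m³.

V ≈ 15700 m³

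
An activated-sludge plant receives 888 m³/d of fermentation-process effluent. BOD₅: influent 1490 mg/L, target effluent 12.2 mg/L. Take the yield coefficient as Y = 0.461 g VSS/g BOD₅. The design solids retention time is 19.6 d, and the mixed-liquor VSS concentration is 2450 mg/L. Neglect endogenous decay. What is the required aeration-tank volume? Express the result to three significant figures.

Biomass mass balance (decay neglected): V·X = Y·Q·(S₀ − S)·θ_c, so V = 0.461 × 888 × (1490 − 12.2) × 19.6 / 2450 = 4840 m³.

V ≈ 4840 m³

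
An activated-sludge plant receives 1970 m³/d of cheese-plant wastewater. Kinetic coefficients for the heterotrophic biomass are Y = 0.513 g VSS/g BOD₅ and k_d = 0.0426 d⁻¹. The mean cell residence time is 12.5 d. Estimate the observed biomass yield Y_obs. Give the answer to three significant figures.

The observed yield is Y_obs = Y/(1 + k_d·θ_c) = 0.513 / (1 + 0.0426 × 12.5) = 0.513 / 1.532 = 0.3347 g VSS per g BOD₅ removed.

Y_obs ≈ 0.335 g VSS/g BOD₅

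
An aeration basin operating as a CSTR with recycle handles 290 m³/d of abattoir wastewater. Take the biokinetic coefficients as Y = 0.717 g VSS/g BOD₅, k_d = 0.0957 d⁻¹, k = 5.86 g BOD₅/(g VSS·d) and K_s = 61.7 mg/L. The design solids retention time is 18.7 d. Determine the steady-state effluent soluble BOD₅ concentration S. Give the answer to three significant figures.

S ≈ 2.27 mg/L

From the Monod/SRT balance for a CMAS, S = K_s·(1+k_d θ_c)/[θ_c·(Y k − k_d) − 1] = 61.7 × (1 + 0.0957 × 18.7) / [18.7 × (0.717 × 5.86 − 0.0957) − 1] = 172.1 / 75.78 = 2.271 mg/L.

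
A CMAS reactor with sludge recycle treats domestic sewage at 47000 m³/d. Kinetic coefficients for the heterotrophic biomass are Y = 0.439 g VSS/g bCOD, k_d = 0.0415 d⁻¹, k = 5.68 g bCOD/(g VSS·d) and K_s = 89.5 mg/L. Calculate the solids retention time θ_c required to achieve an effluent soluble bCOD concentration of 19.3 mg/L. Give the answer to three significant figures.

From 1/θ_c = Y·k·S/(K_s + S) − k_d: Y·k·S/(K_s+S) = 0.439 × 5.68 × 19.3 / (89.5 + 19.3) = 0.4423 d⁻¹.
θ_c = 1/(μ − k_d) = 1/(0.4423 − 0.0415) = 1/0.4008 = 2.495 d.

θ_c ≈ 2.49 d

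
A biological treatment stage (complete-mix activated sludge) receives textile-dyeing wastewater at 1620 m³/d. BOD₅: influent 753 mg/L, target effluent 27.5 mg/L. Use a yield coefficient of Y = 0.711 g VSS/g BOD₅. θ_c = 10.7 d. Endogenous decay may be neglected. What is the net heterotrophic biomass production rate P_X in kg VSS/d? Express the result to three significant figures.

With endogenous decay neglected, the observed yield equals the true yield: Y_obs = Y = 0.711 g VSS/g BOD₅.
Substrate removed = Q·(S₀ − S) = 1620 m³/d × (753 − 27.5) g/m³ = 1.18×10^6 g/d = 1175 kg/d.
Net biomass production P_X = Y_obs × Q·(S₀ − S) = 0.7110 × 1175 = 835.6 kg VSS/d.

P_X ≈ 836 kg VSS/d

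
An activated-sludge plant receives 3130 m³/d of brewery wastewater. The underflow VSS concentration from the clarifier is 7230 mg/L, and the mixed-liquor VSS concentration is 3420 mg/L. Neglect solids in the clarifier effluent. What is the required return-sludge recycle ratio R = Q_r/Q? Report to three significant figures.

R ≈ 0.898

Mass balance around the secondary clarifier (neglecting effluent solids): R = X / (X_r − X) = 3420 / (7230 − 3420) = 0.8976.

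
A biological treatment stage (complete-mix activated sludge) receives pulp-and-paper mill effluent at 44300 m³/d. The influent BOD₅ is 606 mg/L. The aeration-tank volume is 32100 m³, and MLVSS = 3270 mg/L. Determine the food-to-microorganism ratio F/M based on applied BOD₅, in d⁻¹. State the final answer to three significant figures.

Food-to-microorganism ratio F/M = Q S₀ / (V X) = 44300 × 606 / (32100 × 3270) = 0.2558 d⁻¹.

F/M ≈ 0.256 d⁻¹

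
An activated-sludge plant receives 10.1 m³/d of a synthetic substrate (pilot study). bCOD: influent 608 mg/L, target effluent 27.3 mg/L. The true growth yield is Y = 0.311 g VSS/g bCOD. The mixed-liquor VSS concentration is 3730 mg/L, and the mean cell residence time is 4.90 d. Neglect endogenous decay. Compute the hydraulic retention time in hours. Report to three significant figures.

τ ≈ 5.69 h

V·X = Y·Q·ΔS·θ_c gives V = 0.311 × 10.1 × (608 − 27.3) × 4.90 / 3730 = 2.396 m³.
HRT = V/Q = 2.396 m³ / 10.1 m³·d⁻¹ = 0.2372 d × 24 = 5.694 h.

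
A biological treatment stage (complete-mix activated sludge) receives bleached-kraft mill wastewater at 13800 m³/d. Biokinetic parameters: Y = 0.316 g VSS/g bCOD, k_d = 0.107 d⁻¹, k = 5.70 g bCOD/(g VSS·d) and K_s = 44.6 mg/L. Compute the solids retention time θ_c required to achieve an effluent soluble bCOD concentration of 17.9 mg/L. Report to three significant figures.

θ_c ≈ 2.45 d

Specific growth rate at S = 17.9 mg/L: μ = YkS/(K_s+S) = 0.316·5.70·17.9/(44.6+17.9) = 0.5159 d⁻¹.
θ_c = 1/(μ − k_d) = 1/(0.5159 − 0.107) = 1/0.4089 = 2.446 d.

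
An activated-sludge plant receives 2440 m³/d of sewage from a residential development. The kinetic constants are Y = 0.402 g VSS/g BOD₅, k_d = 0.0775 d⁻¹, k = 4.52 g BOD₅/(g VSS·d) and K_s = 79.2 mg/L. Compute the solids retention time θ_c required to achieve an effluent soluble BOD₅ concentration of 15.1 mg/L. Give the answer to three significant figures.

θ_c ≈ 4.68 d

At the target effluent, Y k S/(K_s+S) = 0.402×4.52×15.1/94.30 = 0.2910 d⁻¹.
θ_c = 1/(μ − k_d) = 1/(0.2910 − 0.0775) = 1/0.2135 = 4.685 d.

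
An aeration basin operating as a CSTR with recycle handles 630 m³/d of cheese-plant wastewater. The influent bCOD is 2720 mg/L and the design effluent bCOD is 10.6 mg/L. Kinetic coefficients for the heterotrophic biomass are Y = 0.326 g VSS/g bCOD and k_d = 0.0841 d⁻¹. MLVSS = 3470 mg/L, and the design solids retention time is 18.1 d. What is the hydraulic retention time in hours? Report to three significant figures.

τ ≈ 43.8 h

From the SRT design equation V = Y Q (S₀−S) θ_c / [X (1 + k_d θ_c)] = 0.326 × 630 × (2720 − 10.6) × 18.1 / [3470 × (1 + 0.0841 × 18.1)] = 1.01×10^7 / 8752 = 1151 m³.
τ = V/Q = 1151/630 = 1.827 d, or 43.84 h.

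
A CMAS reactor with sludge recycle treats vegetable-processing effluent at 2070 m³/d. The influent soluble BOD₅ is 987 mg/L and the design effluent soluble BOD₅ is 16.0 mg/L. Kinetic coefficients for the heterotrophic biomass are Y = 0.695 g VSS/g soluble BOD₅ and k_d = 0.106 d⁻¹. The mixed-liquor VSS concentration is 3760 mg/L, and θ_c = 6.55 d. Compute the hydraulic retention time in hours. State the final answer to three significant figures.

τ ≈ 16.7 h

From the SRT design equation V = Y Q (S₀−S) θ_c / [X (1 + k_d θ_c)] = 0.695 × 2070 × (987 − 16.0) × 6.55 / [3760 × (1 + 0.106 × 6.55)] = 9.15×10^6 / 6371 = 1436 m³.
τ = V/Q = 1436/2070 = 0.6939 d, or 16.65 h.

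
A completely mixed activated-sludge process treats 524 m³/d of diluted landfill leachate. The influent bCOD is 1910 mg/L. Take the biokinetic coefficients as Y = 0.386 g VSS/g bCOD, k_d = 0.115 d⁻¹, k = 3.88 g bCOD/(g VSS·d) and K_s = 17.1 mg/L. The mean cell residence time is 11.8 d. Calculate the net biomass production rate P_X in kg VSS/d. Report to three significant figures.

For a completely mixed reactor with recycle the Lawrence–McCarty relation gives S = K_s·(1 + k_d·θ_c) / [θ_c·(Y·k − k_d) − 1] = 17.1 × (1 + 0.115 × 11.8) / [11.8 × (0.386 × 3.88 − 0.115) − 1] = 40.30 / 15.32 = 2.632 mg/L.
Correct the yield for decay: Y_obs = Y/(1 + k_d θ_c) = 0.386 / (1 + 0.115 × 11.8) = 0.386 / 2.357 = 0.1638.
ΔS = 1910 − 2.63 = 1907 mg/L, so the substrate removal rate is 524 × 1907/1000 = 999.5 kg bCOD/d.
Net biomass production P_X = Y_obs × Q·(S₀ − S) = 0.1638 × 999.5 = 163.7 kg VSS/d.

P_X ≈ 164 kg VSS/d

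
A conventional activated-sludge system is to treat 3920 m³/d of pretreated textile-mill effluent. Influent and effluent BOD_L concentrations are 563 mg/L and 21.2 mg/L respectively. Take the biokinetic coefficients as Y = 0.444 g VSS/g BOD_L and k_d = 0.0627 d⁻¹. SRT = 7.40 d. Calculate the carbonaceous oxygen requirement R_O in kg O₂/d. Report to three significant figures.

Correct the yield for decay: Y_obs = Y/(1 + k_d θ_c) = 0.444 / (1 + 0.0627 × 7.40) = 0.444 / 1.464 = 0.3033.
ΔS = 563 − 21.2 = 541.8 mg/L, so the substrate removal rate is 3920 × 541.8/1000 = 2124 kg BOD_L/d.
Biomass synthesised: P_X = Y_obs × 2124 = 644.1 kg VSS/d.
R_O = Q·ΔS − 1.42 P_X = 2124 − 914.7 = 1209 kg O₂/d.

R_O ≈ 1210 kg O₂/d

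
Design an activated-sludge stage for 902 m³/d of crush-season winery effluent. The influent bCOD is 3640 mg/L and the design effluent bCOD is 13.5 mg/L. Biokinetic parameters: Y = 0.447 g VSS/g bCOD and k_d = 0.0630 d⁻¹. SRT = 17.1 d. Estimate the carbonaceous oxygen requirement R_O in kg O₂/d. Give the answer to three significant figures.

The observed yield is Y_obs = Y/(1 + k_d·θ_c) = 0.447 / (1 + 0.0630 × 17.1) = 0.447 / 2.077 = 0.2152 g VSS per g bCOD removed.
Q·(S₀ − S) = 902 × (3640 − 13.5) × 10⁻³ = 3271 kg/d removed.
P_X = Y_obs·Q·(S₀ − S) = 0.2152 × 3271 = 703.9 kg VSS/d.
R_O = Q·(S₀ − S) − 1.42·P_X = 3271 − 1.42 × 703.9 = 2272 kg O₂/d.

R_O ≈ 2270 kg O₂/d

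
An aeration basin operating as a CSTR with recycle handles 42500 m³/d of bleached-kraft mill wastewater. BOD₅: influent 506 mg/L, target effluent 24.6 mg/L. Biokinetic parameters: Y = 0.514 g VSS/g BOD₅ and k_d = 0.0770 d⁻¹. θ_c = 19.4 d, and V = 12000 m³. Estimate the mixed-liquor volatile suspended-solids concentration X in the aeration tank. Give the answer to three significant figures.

X ≈ 6820 mg/L

X = Y·Q·ΔS·θ_c / [V·(1 + k_d θ_c)] = 0.514 × 42500 × (506 − 24.6) × 19.4 / [12000 × (1 + 0.0770 × 19.4)] = 6817 mg/L.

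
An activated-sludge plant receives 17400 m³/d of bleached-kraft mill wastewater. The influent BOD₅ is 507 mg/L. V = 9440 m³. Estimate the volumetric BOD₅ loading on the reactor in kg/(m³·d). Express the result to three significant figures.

L_v ≈ 0.935 kg BOD₅/(m³·d)

Applied BOD₅ load per unit volume = Q·S₀/V = (17400 × 507/1000)/9440 = 0.9345 kg BOD₅·m⁻³·d⁻¹.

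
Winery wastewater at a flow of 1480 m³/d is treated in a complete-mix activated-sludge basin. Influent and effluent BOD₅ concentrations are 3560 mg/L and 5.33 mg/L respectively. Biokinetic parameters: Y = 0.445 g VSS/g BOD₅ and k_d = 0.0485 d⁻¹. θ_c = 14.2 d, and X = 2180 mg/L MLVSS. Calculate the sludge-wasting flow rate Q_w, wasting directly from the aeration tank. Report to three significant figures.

From the SRT design equation V = Y Q (S₀−S) θ_c / [X (1 + k_d θ_c)] = 0.445 × 1480 × (3560 − 5.33) × 14.2 / [2180 × (1 + 0.0485 × 14.2)] = 3.32×10^7 / 3681 = 9030 m³.
For wasting at MLVSS concentration, Q_w = V/θ_c = 9030/14.2 = 635.9 m³/d.

Q_w ≈ 636 m³/d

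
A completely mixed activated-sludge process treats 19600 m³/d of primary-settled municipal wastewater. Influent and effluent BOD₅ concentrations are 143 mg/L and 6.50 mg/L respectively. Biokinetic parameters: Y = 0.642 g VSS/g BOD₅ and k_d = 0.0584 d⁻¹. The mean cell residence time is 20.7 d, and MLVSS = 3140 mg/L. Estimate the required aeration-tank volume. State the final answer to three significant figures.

V ≈ 5130 m³

From the SRT design equation V = Y Q (S₀−S) θ_c / [X (1 + k_d θ_c)] = 0.642 × 19600 × (143 − 6.50) × 20.7 / [3140 × (1 + 0.0584 × 20.7)] = 3.56×10^7 / 6936 = 5126 m³.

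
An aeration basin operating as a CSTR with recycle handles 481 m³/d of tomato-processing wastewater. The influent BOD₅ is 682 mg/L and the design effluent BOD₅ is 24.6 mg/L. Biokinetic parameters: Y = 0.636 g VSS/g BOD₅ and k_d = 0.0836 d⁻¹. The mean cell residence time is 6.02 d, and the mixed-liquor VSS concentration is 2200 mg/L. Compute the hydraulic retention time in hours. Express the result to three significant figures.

τ ≈ 18.3 h

Rearranging the biomass balance for a CMAS with decay, V = Y·Q·ΔS·θ_c / [X·(1+k_d θ_c)] = 0.636 × 481 × (682 − 24.6) × 6.02 / [2200 × (1 + 0.0836 × 6.02)] = 1.21×10^6 / 3307 = 366.1 m³.
Hydraulic retention time τ = V/Q = 366.1 / 481 = 0.7611 d = 18.27 h.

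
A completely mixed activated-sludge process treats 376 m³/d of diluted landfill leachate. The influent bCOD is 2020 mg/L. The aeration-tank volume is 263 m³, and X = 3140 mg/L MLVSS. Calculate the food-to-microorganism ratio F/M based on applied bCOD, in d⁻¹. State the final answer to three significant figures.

F/M ≈ 0.920 d⁻¹

F/M = Q·S₀ / (V·X) = 376 × 2020 / (263.0 × 3140) = 0.9197 g bCOD·(g VSS·d)⁻¹.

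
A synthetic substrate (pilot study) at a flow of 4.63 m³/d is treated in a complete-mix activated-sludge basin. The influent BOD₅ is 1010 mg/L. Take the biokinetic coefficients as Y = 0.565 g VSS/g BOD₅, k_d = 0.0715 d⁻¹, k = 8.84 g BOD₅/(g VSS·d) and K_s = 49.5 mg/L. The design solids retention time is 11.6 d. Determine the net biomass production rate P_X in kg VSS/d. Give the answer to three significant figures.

P_X ≈ 1.44 kg VSS/d

For a completely mixed reactor with recycle the Lawrence–McCarty relation gives S = K_s·(1 + k_d·θ_c) / [θ_c·(Y·k − k_d) − 1] = 49.5 × (1 + 0.0715 × 11.6) / [11.6 × (0.565 × 8.84 − 0.0715) − 1] = 90.56 / 56.11 = 1.614 mg/L.
The observed yield is Y_obs = Y/(1 + k_d·θ_c) = 0.565 / (1 + 0.0715 × 11.6) = 0.565 / 1.829 = 0.3088 g VSS per g BOD₅ removed.
ΔS = 1010 − 1.61 = 1008 mg/L, so the substrate removal rate is 4.63 × 1008/1000 = 4.669 kg BOD₅/d.
P_X = Y_obs · Q(S₀ − S) = 0.3088 × 4.669 = 1.442 kg VSS/d.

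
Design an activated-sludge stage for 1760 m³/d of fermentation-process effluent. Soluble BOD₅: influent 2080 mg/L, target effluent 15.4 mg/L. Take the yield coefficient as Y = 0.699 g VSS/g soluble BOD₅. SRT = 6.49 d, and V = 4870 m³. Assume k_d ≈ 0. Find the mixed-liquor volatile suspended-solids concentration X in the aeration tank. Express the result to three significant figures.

X ≈ 3380 mg/L

Without decay, X = Y Q (S₀−S) θ_c / V = 0.699 × 1760 × (2080 − 15.4) × 6.49 / 4870 = 3385 mg/L.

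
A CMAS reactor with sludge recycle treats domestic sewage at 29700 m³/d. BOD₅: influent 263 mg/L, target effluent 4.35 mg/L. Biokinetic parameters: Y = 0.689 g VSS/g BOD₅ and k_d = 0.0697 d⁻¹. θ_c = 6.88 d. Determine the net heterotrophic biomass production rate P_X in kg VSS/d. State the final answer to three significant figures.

Correct the yield for decay: Y_obs = Y/(1 + k_d θ_c) = 0.689 / (1 + 0.0697 × 6.88) = 0.689 / 1.480 = 0.4657.
ΔS = 263 − 4.35 = 258.6 mg/L, so the substrate removal rate is 29700 × 258.6/1000 = 7682 kg BOD₅/d.
So the net sludge growth is P_X = 0.4657 × 7682 = 3577 kg VSS/d.

P_X ≈ 3580 kg VSS/d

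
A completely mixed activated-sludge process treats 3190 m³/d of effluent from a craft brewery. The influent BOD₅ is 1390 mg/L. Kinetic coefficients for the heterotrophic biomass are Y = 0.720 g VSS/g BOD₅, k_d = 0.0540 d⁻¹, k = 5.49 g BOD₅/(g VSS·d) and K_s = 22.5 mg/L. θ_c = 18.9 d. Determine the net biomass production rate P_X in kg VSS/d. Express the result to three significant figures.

For a completely mixed reactor with recycle the Lawrence–McCarty relation gives S = K_s·(1 + k_d·θ_c) / [θ_c·(Y·k − k_d) − 1] = 22.5 × (1 + 0.0540 × 18.9) / [18.9 × (0.720 × 5.49 − 0.0540) − 1] = 45.46 / 72.69 = 0.6255 mg/L.
The observed yield is Y_obs = Y/(1 + k_d·θ_c) = 0.720 / (1 + 0.0540 × 18.9) = 0.720 / 2.021 = 0.3563 g VSS per g BOD₅ removed.
ΔS = 1390 − 0.625 = 1389 mg/L, so the substrate removal rate is 3190 × 1389/1000 = 4432 kg BOD₅/d.
So the net sludge growth is P_X = 0.3563 × 4432 = 1579 kg VSS/d.

P_X ≈ 1580 kg VSS/d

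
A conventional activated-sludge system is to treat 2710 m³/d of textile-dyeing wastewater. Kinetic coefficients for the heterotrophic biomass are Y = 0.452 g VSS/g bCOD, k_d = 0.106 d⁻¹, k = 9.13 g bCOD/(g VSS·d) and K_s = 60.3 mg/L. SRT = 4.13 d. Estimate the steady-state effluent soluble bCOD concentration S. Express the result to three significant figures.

S ≈ 5.56 mg/L

From the Monod/SRT balance for a CMAS, S = K_s·(1+k_d θ_c)/[θ_c·(Y k − k_d) − 1] = 60.3 × (1 + 0.106 × 4.13) / [4.13 × (0.452 × 9.13 − 0.106) − 1] = 86.70 / 15.61 = 5.556 mg/L.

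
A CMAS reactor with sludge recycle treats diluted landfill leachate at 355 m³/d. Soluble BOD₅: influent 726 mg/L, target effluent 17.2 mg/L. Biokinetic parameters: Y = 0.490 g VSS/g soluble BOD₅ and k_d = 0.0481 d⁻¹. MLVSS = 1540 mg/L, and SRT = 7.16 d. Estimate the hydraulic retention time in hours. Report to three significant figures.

τ ≈ 28.8 h

Steady-state biomass mass balance: V·X·(1 + k_d·θ_c) = Y·Q·(S₀ − S)·θ_c, so V = 0.490 × 355 × (726 − 17.2) × 7.16 / [1540 × (1 + 0.0481 × 7.16)] = 8.83×10^5 / 2070 = 426.4 m³.
HRT = V/Q = 426.4 m³ / 355 m³·d⁻¹ = 1.201 d × 24 = 28.83 h.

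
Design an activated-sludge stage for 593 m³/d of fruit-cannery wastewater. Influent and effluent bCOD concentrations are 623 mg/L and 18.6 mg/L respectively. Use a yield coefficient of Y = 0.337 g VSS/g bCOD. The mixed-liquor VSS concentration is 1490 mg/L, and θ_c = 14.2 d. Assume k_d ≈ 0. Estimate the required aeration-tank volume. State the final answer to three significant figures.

Biomass mass balance (decay neglected): V·X = Y·Q·(S₀ − S)·θ_c, so V = 0.337 × 593 × (623 − 18.6) × 14.2 / 1490 = 1151 m³.

V ≈ 1150 m³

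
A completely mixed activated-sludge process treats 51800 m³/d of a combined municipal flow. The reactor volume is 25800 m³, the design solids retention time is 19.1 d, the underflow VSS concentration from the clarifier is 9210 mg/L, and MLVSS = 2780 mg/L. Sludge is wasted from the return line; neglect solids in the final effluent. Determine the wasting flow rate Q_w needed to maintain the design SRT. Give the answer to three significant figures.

Q_w ≈ 408 m³/d

Wasting from the return line (neglecting effluent solids): Q_w = V·X / (θ_c·X_r) = 25800 × 2780 / (19.1 × 9210) = 407.7 m³/d.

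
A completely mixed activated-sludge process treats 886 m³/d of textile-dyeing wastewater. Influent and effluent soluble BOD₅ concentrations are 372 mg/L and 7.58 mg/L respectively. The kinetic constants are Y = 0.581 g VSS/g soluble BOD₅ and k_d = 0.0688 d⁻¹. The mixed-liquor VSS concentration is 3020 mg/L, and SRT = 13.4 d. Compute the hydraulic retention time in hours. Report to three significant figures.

From the SRT design equation V = Y Q (S₀−S) θ_c / [X (1 + k_d θ_c)] = 0.581 × 886 × (372 − 7.58) × 13.4 / [3020 × (1 + 0.0688 × 13.4)] = 2.51×10^6 / 5804 = 433.1 m³.
τ = V/Q = 433.1/886 = 0.4888 d, or 11.73 h.

τ ≈ 11.7 h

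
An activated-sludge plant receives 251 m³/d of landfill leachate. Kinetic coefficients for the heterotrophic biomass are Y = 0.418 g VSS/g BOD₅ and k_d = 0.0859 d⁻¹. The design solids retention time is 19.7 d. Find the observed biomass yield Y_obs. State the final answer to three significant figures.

Y_obs = Y / (1 + k_d θ_c) = 0.418 / (1 + 0.0859 × 19.7) = 0.418 / 2.692 = 0.1553.

Y_obs ≈ 0.155 g VSS/g BOD₅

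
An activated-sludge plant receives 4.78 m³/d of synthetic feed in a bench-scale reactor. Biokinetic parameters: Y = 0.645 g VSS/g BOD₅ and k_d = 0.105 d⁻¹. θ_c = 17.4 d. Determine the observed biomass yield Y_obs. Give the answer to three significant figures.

Y_obs = Y / (1 + k_d θ_c) = 0.645 / (1 + 0.105 × 17.4) = 0.645 / 2.827 = 0.2282.

Y_obs ≈ 0.228 g VSS/g BOD₅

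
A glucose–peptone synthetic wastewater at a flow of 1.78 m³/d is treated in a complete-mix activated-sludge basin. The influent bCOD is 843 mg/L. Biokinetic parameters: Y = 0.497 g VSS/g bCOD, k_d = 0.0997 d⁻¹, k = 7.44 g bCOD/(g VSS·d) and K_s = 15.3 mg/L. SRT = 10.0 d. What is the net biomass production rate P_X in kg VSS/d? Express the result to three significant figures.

P_X ≈ 0.373 kg VSS/d

Effluent substrate depends only on kinetics and SRT: S = K_s(1 + k_d θ_c) / [θ_c(Yk − k_d) − 1] = 15.3 × (1 + 0.0997 × 10.0) / [10.0 × (0.497 × 7.44 − 0.0997) − 1] = 30.55 / 34.98 = 0.8735 mg/L.
Y_obs = Y / (1 + k_d θ_c) = 0.497 / (1 + 0.0997 × 10.0) = 0.497 / 1.997 = 0.2489.
Q·(S₀ − S) = 1.78 × (843 − 0.873) × 10⁻³ = 1.499 kg/d removed.
Biomass produced: P_X = Y_obs·Q·ΔS = 0.2489 × 1.499 ≈ 0.3731 kg VSS/d.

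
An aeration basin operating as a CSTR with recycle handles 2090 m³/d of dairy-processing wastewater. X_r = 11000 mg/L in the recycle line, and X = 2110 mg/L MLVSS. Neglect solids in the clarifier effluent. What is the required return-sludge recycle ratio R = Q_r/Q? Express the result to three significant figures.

Mass balance around the secondary clarifier (neglecting effluent solids): R = X / (X_r − X) = 2110 / (11000 − 2110) = 0.2373.

R ≈ 0.237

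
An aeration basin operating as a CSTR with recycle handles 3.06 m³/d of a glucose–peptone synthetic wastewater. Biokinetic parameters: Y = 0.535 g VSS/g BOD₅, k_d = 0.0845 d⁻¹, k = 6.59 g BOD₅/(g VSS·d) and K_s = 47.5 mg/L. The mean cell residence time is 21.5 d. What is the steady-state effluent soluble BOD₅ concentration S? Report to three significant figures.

For a completely mixed reactor with recycle the Lawrence–McCarty relation gives S = K_s·(1 + k_d·θ_c) / [θ_c·(Y·k − k_d) − 1] = 47.5 × (1 + 0.0845 × 21.5) / [21.5 × (0.535 × 6.59 − 0.0845) − 1] = 133.8 / 72.98 = 1.833 mg/L.

S ≈ 1.83 mg/L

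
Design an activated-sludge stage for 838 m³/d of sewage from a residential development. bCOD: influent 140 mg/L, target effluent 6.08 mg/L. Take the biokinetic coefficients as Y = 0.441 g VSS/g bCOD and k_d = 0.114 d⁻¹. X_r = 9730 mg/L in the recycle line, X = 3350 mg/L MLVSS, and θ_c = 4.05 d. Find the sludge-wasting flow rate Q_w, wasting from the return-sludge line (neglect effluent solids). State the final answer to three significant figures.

Q_w ≈ 3.48 m³/d

Rearranging the biomass balance for a CMAS with decay, V = Y·Q·ΔS·θ_c / [X·(1+k_d θ_c)] = 0.441 × 838 × (140 − 6.08) × 4.05 / [3350 × (1 + 0.114 × 4.05)] = 2×10^5 / 4897 = 40.93 m³.
Wasting from the return line (neglecting effluent solids): Q_w = V·X / (θ_c·X_r) = 40.93 × 3350 / (4.05 × 9730) = 3.480 m³/d.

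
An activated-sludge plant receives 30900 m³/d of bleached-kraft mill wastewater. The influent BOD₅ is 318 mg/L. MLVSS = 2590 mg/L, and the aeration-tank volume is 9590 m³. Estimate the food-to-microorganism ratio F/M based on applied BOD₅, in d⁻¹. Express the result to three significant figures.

Food-to-microorganism ratio F/M = Q S₀ / (V X) = 30900 × 318 / (9590 × 2590) = 0.3956 d⁻¹.

F/M ≈ 0.396 d⁻¹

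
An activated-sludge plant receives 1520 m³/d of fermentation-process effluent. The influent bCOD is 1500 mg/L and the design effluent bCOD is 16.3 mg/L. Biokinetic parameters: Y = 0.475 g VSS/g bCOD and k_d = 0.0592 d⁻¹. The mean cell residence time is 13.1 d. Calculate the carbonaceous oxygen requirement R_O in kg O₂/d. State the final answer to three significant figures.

R_O ≈ 1400 kg O₂/d

Observed yield with endogenous decay: Y_obs = Y / (1 + k_d·θ_c) = 0.475 / (1 + 0.0592 × 13.1) = 0.475 / 1.776 = 0.2675 g VSS/g bCOD.
ΔS = 1500 − 16.3 = 1484 mg/L, so the substrate removal rate is 1520 × 1484/1000 = 2255 kg bCOD/d.
P_X = Y_obs·Q·(S₀ − S) = 0.2675 × 2255 = 603.3 kg VSS/d.
R_O = Q·ΔS − 1.42 P_X = 2255 − 856.7 = 1398 kg O₂/d.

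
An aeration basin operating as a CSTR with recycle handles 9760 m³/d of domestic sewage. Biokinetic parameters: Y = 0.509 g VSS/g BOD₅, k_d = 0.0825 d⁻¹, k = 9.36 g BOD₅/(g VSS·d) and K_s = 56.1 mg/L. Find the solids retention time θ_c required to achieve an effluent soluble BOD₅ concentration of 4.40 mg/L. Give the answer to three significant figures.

Specific growth rate at S = 4.40 mg/L: μ = YkS/(K_s+S) = 0.509·9.36·4.40/(56.1+4.40) = 0.3465 d⁻¹.
θ_c = 1/(μ − k_d) = 1/(0.3465 − 0.0825) = 1/0.2640 = 3.788 d.

θ_c ≈ 3.79 d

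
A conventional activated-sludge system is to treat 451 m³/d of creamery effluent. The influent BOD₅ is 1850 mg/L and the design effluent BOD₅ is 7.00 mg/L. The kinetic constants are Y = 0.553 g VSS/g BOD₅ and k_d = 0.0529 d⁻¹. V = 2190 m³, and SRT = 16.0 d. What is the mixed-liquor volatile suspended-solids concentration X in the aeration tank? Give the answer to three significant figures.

Solving the biomass balance for X: X = Y Q (S₀−S) θ_c / [V (1+k_d θ_c)] = 0.553 × 451 × (1850 − 7.00) × 16.0 / [2190 × (1 + 0.0529 × 16.0)] = 1819 mg/L.

X ≈ 1820 mg/L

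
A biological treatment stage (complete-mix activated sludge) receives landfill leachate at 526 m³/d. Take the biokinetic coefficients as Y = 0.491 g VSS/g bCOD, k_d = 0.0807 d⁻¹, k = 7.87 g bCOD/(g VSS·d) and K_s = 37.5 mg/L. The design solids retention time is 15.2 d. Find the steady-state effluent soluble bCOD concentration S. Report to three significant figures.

For a completely mixed reactor with recycle the Lawrence–McCarty relation gives S = K_s·(1 + k_d·θ_c) / [θ_c·(Y·k − k_d) − 1] = 37.5 × (1 + 0.0807 × 15.2) / [15.2 × (0.491 × 7.87 − 0.0807) − 1] = 83.50 / 56.51 = 1.478 mg/L.

S ≈ 1.48 mg/L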